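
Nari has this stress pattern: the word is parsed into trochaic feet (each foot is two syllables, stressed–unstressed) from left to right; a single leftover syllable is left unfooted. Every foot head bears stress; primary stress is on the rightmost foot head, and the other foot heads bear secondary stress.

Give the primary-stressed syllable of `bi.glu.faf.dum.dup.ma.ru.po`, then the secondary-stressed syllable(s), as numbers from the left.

Parse left to right into trochaic (ˈσσ) feet: (ˈbi.glu) (ˈfaf.dum) (ˈdup.ma) (ˈru.po).
Foot heads (stressed positions): 1, 3, 5, 7.
End Rule Rightmost: primary stress on the rightmost head = syllable 7.
Secondary stress on 1, 3, 5: ˌbi.glu.ˌfaf.dum.ˌdup.ma.ˈru.po.

primary 7, secondary 1, 3, 5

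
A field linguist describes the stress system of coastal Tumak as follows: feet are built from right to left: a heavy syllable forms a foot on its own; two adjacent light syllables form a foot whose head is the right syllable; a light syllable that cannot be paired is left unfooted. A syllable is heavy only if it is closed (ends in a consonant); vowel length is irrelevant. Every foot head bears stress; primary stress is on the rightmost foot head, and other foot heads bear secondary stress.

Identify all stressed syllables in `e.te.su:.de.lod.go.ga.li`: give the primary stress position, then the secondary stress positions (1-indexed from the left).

Weights: 1 e L, 2 te L, 3 su: L, 4 de L, 5 lod H, 6 go L, 7 ga L, 8 li L.
Parse right to left (heavy = foot alone; LL = one foot; stranded L unfooted): (e.ˈte) (su:.ˈde) (ˈlod) go (ga.ˈli).
Foot heads: 2, 4, 5, 8.
Primary stress on the rightmost head = syllable 8.
Secondary stress on 2, 4, 5: e.ˌte.su:.ˌde.ˌlod.go.ga.ˈli.

primary 8, secondary 2, 4, 5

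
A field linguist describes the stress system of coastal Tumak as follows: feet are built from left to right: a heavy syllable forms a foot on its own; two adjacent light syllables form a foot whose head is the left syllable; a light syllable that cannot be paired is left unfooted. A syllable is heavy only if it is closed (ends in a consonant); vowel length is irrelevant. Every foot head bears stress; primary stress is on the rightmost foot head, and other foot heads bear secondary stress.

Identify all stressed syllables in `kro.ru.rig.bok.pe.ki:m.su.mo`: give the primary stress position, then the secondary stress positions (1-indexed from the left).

primary 7, secondary 1, 3, 4, 6

Weights: 1 kro L, 2 ru L, 3 rig H, 4 bok H, 5 pe L, 6 ki:m H, 7 su L, 8 mo L.
Parse left to right (heavy = foot alone; LL = one foot; stranded L unfooted): (ˈkro.ru) (ˈrig) (ˈbok) pe (ˈki:m) (ˈsu.mo).
Foot heads: 1, 3, 4, 6, 7.
Primary stress on the rightmost head = syllable 7.
Secondary stress on 1, 3, 4, 6: ˌkro.ru.ˌrig.ˌbok.pe.ˌki:m.ˈsu.mo.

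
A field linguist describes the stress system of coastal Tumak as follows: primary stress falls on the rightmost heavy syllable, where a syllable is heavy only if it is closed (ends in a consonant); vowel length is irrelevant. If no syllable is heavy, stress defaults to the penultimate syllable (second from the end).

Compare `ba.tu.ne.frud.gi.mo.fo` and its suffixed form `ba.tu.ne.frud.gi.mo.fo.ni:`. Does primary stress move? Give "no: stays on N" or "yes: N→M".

no: stays on 4

Base `ba.tu.ne.frud.gi.mo.fo` (7 syllables):
  Weights: 1 ba L, 2 tu L, 3 ne L, 4 frud H, 5 gi L, 6 mo L, 7 fo L.
  Heavy syllables in the domain: 4. The rightmost is syllable 4 (frud).
  → primary stress on syllable 4.
Suffixed `ba.tu.ne.frud.gi.mo.fo.ni:` (8 syllables):
  Weights: 1 ba L, 2 tu L, 3 ne L, 4 frud H, 5 gi L, 6 mo L, 7 fo L, 8 ni: L.
  Heavy syllables in the domain: 4. The rightmost is syllable 4 (frud).
  → primary stress on syllable 4.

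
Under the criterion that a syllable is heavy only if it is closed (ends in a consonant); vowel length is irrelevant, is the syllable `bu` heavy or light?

light

`bu`: short vowel, open (no coda). Open (no coda) → light.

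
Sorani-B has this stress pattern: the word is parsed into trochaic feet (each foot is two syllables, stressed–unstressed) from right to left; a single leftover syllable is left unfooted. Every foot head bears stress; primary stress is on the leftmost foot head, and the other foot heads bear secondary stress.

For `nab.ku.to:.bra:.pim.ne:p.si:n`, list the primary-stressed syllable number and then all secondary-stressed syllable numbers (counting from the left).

Parse right to left into trochaic (ˈσσ) feet: nab (ˈku.to:) (ˈbra:.pim) (ˈne:p.si:n). Syllable 1 is left unfooted.
Foot heads (stressed positions): 2, 4, 6.
End Rule Leftmost: primary stress on the leftmost head = syllable 2.
Secondary stress on 4, 6: nab.ˈku.to:.ˌbra:.pim.ˌne:p.si:n.

primary 2, secondary 4, 6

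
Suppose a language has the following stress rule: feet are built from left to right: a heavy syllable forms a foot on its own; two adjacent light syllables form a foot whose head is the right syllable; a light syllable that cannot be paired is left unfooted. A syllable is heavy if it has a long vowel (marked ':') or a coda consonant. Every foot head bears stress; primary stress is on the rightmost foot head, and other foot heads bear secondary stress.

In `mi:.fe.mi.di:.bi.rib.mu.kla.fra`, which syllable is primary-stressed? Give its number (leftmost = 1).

Weights: 1 mi: H, 2 fe L, 3 mi L, 4 di: H, 5 bi L, 6 rib H, 7 mu L, 8 kla L, 9 fra L.
Parse left to right (heavy = foot alone; LL = one foot; stranded L unfooted): (ˈmi:) (fe.ˈmi) (ˈdi:) bi (ˈrib) (mu.ˈkla) fra.
Foot heads: 1, 3, 4, 6, 8.
Primary stress on the rightmost head = syllable 8.
Primary stress: syllable 8 → mi:.fe.mi.di:.bi.rib.mu.ˈkla.fra.

8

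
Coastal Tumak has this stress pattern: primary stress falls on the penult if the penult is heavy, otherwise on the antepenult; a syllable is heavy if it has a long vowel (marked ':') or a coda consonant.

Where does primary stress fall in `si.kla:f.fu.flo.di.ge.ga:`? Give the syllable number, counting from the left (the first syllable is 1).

5

Weights: 5 di L, 6 ge L, 7 ga: H.
The penult (syllable 6, ge) is light, so stress falls on the antepenult (syllable 5, di).
Primary stress: syllable 5 → si.kla:f.fu.flo.ˈdi.ge.ga:.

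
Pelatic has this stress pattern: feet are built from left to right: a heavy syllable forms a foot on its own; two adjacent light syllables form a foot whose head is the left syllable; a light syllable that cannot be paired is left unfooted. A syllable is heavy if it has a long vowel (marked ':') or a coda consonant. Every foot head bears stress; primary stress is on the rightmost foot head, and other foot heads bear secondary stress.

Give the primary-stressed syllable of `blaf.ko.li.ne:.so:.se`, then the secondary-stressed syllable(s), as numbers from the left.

primary 5, secondary 1, 2, 4

Weights: 1 blaf H, 2 ko L, 3 li L, 4 ne: H, 5 so: H, 6 se L.
Parse left to right (heavy = foot alone; LL = one foot; stranded L unfooted): (ˈblaf) (ˈko.li) (ˈne:) (ˈso:) se.
Foot heads: 1, 2, 4, 5.
Primary stress on the rightmost head = syllable 5.
Secondary stress on 1, 2, 4: ˌblaf.ˌko.li.ˌne:.ˈso:.se.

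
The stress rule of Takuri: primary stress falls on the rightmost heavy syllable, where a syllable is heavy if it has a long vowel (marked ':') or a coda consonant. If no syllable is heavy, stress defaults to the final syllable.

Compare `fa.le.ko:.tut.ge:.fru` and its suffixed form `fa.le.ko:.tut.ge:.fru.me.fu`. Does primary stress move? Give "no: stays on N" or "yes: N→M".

no: stays on 5

Base `fa.le.ko:.tut.ge:.fru` (6 syllables):
  Weights: 1 fa L, 2 le L, 3 ko: H, 4 tut H, 5 ge: H, 6 fru L.
  Heavy syllables in the domain: 3, 4, 5. The rightmost is syllable 5 (ge:).
  → primary stress on syllable 5.
Suffixed `fa.le.ko:.tut.ge:.fru.me.fu` (8 syllables):
  Weights: 1 fa L, 2 le L, 3 ko: H, 4 tut H, 5 ge: H, 6 fru L, 7 me L, 8 fu L.
  Heavy syllables in the domain: 3, 4, 5. The rightmost is syllable 5 (ge:).
  → primary stress on syllable 5.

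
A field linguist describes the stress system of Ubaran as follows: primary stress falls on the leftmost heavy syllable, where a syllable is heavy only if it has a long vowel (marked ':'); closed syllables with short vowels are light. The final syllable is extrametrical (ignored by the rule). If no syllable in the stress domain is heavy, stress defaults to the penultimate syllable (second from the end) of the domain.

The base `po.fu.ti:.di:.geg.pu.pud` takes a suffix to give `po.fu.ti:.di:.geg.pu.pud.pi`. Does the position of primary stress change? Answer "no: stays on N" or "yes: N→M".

no: stays on 3

Base `po.fu.ti:.di:.geg.pu.pud` (7 syllables):
  The final syllable (7, pud) is extrametrical; the stress domain is syllables 1–6.
  Weights: 1 po L, 2 fu L, 3 ti: H, 4 di: H, 5 geg L, 6 pu L.
  Heavy syllables in the domain: 3, 4. The leftmost is syllable 3 (ti:).
  → primary stress on syllable 3.
Suffixed `po.fu.ti:.di:.geg.pu.pud.pi` (8 syllables):
  The final syllable (8, pi) is extrametrical; the stress domain is syllables 1–7.
  Weights: 1 po L, 2 fu L, 3 ti: H, 4 di: H, 5 geg L, 6 pu L, 7 pud L.
  Heavy syllables in the domain: 3, 4. The leftmost is syllable 3 (ti:).
  → primary stress on syllable 3.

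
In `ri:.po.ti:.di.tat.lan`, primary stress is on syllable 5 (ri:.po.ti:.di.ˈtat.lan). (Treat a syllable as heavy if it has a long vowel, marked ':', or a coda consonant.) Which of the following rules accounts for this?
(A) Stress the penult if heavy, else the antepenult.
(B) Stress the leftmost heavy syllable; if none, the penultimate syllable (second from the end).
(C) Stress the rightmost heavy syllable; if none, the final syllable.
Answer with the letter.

A

Rule A → syllable 5 ✓.
Rule B → syllable 1 (observed: 5).
Rule C → syllable 6 (observed: 5).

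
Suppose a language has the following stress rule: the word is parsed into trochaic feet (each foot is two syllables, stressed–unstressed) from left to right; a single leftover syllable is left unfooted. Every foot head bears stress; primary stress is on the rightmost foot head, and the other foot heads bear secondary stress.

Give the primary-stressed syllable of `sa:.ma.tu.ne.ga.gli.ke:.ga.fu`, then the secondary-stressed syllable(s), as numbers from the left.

Parse left to right into trochaic (ˈσσ) feet: (ˈsa:.ma) (ˈtu.ne) (ˈga.gli) (ˈke:.ga) fu. Syllable 9 is left unfooted.
Foot heads (stressed positions): 1, 3, 5, 7.
End Rule Rightmost: primary stress on the rightmost head = syllable 7.
Secondary stress on 1, 3, 5: ˌsa:.ma.ˌtu.ne.ˌga.gli.ˈke:.ga.fu.

primary 7, secondary 1, 3, 5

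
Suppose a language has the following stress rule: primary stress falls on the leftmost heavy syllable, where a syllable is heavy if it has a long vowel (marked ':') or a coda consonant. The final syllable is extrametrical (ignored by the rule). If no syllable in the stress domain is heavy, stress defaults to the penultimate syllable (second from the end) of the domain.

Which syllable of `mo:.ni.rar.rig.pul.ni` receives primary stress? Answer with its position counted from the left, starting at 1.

The final syllable (6, ni) is extrametrical; the stress domain is syllables 1–5.
Weights: 1 mo: H, 2 ni L, 3 rar H, 4 rig H, 5 pul H.
Heavy syllables in the domain: 1, 3, 4, 5. The leftmost is syllable 1 (mo:).
Primary stress: syllable 1 → ˈmo:.ni.rar.rig.pul.ni.

1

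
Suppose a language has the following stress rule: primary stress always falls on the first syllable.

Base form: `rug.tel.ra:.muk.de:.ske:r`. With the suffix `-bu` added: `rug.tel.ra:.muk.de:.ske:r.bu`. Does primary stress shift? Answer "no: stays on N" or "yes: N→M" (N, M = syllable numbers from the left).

no: stays on 1

Base `rug.tel.ra:.muk.de:.ske:r` (6 syllables):
  The word has 6 syllables; the first syllable is syllable 1 (rug).
  → primary stress on syllable 1.
Suffixed `rug.tel.ra:.muk.de:.ske:r.bu` (7 syllables):
  The word has 7 syllables; the first syllable is syllable 1 (rug).
  → primary stress on syllable 1.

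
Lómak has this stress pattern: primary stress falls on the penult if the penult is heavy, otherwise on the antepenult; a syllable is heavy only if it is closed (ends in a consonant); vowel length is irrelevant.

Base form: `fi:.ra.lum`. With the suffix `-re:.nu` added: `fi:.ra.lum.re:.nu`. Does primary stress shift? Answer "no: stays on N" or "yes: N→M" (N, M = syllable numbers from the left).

yes: 1→3

Base `fi:.ra.lum` (3 syllables):
  Weights: 1 fi: L, 2 ra L, 3 lum H.
  The penult (syllable 2, ra) is light, so stress falls on the antepenult (syllable 1, fi:).
  → primary stress on syllable 1.
Suffixed `fi:.ra.lum.re:.nu` (5 syllables):
  Weights: 3 lum H, 4 re: L, 5 nu L.
  The penult (syllable 4, re:) is light, so stress falls on the antepenult (syllable 3, lum).
  → primary stress on syllable 3.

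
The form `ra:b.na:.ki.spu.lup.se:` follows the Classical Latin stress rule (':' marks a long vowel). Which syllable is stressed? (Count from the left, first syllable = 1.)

5

Classical Latin: stress the penult if heavy (long vowel or closed), else the antepenult.
Weights: 4 spu L, 5 lup H, 6 se: H.
The penult (syllable 5, lup) is heavy, so it takes stress.
Stress on syllable 5: ra:b.na:.ki.spu.ˈlup.se:.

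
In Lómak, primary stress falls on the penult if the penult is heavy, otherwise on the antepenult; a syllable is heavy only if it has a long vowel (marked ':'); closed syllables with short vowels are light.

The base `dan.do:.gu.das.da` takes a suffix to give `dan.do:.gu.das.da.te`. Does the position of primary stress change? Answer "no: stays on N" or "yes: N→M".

yes: 3→4

Base `dan.do:.gu.das.da` (5 syllables):
  Weights: 3 gu L, 4 das L, 5 da L.
  The penult (syllable 4, das) is light, so stress falls on the antepenult (syllable 3, gu).
  → primary stress on syllable 3.
Suffixed `dan.do:.gu.das.da.te` (6 syllables):
  Weights: 4 das L, 5 da L, 6 te L.
  The penult (syllable 5, da) is light, so stress falls on the antepenult (syllable 4, das).
  → primary stress on syllable 4.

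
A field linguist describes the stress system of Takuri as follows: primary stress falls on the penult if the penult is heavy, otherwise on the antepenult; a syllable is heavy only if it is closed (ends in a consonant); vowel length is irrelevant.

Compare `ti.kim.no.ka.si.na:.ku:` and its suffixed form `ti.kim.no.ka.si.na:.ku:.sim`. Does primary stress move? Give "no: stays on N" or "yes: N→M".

Base `ti.kim.no.ka.si.na:.ku:` (7 syllables):
  Weights: 5 si L, 6 na: L, 7 ku: L.
  The penult (syllable 6, na:) is light, so stress falls on the antepenult (syllable 5, si).
  → primary stress on syllable 5.
Suffixed `ti.kim.no.ka.si.na:.ku:.sim` (8 syllables):
  Weights: 6 na: L, 7 ku: L, 8 sim H.
  The penult (syllable 7, ku:) is light, so stress falls on the antepenult (syllable 6, na:).
  → primary stress on syllable 6.

yes: 5→6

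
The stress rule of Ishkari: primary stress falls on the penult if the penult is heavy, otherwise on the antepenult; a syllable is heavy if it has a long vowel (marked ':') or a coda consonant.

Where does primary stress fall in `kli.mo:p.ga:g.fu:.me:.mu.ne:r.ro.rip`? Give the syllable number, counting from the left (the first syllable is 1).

7

Weights: 7 ne:r H, 8 ro L, 9 rip H.
The penult (syllable 8, ro) is light, so stress falls on the antepenult (syllable 7, ne:r).
Primary stress: syllable 7 → kli.mo:p.ga:g.fu:.me:.mu.ˈne:r.ro.rip.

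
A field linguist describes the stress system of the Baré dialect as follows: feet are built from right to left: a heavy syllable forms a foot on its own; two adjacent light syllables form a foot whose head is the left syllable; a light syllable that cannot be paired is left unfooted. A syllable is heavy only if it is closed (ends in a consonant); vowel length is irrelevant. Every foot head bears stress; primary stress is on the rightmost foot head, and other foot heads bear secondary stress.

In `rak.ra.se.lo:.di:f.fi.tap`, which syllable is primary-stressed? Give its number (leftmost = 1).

Weights: 1 rak H, 2 ra L, 3 se L, 4 lo: L, 5 di:f H, 6 fi L, 7 tap H.
Parse right to left (heavy = foot alone; LL = one foot; stranded L unfooted): (ˈrak) ra (ˈse.lo:) (ˈdi:f) fi (ˈtap).
Foot heads: 1, 3, 5, 7.
Primary stress on the rightmost head = syllable 7.
Primary stress: syllable 7 → rak.ra.se.lo:.di:f.fi.ˈtap.

7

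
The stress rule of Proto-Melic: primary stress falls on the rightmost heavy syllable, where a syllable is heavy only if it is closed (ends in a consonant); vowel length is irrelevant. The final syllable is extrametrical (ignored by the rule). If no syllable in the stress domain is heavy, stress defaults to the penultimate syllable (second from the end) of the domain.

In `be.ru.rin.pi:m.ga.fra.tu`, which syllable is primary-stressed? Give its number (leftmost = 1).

4

The final syllable (7, tu) is extrametrical; the stress domain is syllables 1–6.
Weights: 1 be L, 2 ru L, 3 rin H, 4 pi:m H, 5 ga L, 6 fra L.
Heavy syllables in the domain: 3, 4. The rightmost is syllable 4 (pi:m).
Primary stress: syllable 4 → be.ru.rin.ˈpi:m.ga.fra.tu.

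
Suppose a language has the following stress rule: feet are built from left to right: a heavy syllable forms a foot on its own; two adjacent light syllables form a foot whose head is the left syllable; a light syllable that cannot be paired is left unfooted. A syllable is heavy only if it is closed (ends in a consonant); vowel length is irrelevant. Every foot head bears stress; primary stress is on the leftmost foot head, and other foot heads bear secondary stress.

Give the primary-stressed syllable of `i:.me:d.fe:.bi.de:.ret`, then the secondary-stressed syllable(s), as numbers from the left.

Weights: 1 i: L, 2 me:d H, 3 fe: L, 4 bi L, 5 de: L, 6 ret H.
Parse left to right (heavy = foot alone; LL = one foot; stranded L unfooted): i: (ˈme:d) (ˈfe:.bi) de: (ˈret).
Foot heads: 2, 3, 6.
Primary stress on the leftmost head = syllable 2.
Secondary stress on 3, 6: i:.ˈme:d.ˌfe:.bi.de:.ˌret.

primary 2, secondary 3, 6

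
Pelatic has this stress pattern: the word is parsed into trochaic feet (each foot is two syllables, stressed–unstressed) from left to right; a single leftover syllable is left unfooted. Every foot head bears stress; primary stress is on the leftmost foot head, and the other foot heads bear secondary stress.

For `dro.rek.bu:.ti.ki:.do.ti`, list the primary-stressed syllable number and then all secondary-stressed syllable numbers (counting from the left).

Parse left to right into trochaic (ˈσσ) feet: (ˈdro.rek) (ˈbu:.ti) (ˈki:.do) ti. Syllable 7 is left unfooted.
Foot heads (stressed positions): 1, 3, 5.
End Rule Leftmost: primary stress on the leftmost head = syllable 1.
Secondary stress on 3, 5: ˈdro.rek.ˌbu:.ti.ˌki:.do.ti.

primary 1, secondary 3, 5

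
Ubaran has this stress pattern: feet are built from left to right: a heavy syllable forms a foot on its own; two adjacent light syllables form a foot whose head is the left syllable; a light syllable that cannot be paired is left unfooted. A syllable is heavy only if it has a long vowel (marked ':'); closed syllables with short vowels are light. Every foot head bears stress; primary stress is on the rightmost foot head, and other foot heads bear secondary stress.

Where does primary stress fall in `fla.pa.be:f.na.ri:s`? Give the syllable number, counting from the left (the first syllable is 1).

5

Weights: 1 fla L, 2 pa L, 3 be:f H, 4 na L, 5 ri:s H.
Parse left to right (heavy = foot alone; LL = one foot; stranded L unfooted): (ˈfla.pa) (ˈbe:f) na (ˈri:s).
Foot heads: 1, 3, 5.
Primary stress on the rightmost head = syllable 5.
Primary stress: syllable 5 → fla.pa.be:f.na.ˈri:s.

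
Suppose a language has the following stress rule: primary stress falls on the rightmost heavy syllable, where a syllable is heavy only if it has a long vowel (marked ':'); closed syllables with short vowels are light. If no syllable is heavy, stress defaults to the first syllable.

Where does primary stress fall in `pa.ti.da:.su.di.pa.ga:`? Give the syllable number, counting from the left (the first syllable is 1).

Weights: 1 pa L, 2 ti L, 3 da: H, 4 su L, 5 di L, 6 pa L, 7 ga: H.
Heavy syllables in the domain: 3, 7. The rightmost is syllable 7 (ga:).
Primary stress: syllable 7 → pa.ti.da:.su.di.pa.ˈga:.

7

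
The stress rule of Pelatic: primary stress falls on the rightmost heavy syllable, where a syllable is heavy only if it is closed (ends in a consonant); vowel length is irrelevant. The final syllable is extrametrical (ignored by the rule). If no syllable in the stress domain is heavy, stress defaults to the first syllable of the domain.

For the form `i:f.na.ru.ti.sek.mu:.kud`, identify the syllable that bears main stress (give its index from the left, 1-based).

The final syllable (7, kud) is extrametrical; the stress domain is syllables 1–6.
Weights: 1 i:f H, 2 na L, 3 ru L, 4 ti L, 5 sek H, 6 mu: L.
Heavy syllables in the domain: 1, 5. The rightmost is syllable 5 (sek).
Primary stress: syllable 5 → i:f.na.ru.ti.ˈsek.mu:.kud.

5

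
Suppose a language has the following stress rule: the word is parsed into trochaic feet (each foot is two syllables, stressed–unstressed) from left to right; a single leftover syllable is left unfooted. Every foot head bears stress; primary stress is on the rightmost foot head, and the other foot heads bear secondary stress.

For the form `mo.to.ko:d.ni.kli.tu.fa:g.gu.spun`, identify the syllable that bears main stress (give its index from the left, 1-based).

Parse left to right into trochaic (ˈσσ) feet: (ˈmo.to) (ˈko:d.ni) (ˈkli.tu) (ˈfa:g.gu) spun. Syllable 9 is left unfooted.
Foot heads (stressed positions): 1, 3, 5, 7.
End Rule Rightmost: primary stress on the rightmost head = syllable 7.
Primary stress: syllable 7 → mo.to.ko:d.ni.kli.tu.ˈfa:g.gu.spun.

7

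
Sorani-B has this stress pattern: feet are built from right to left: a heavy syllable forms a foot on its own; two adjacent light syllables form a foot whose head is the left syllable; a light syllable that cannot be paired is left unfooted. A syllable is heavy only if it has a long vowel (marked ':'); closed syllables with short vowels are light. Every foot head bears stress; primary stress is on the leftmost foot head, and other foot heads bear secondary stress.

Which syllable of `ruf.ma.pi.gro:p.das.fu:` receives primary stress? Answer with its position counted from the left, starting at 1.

Weights: 1 ruf L, 2 ma L, 3 pi L, 4 gro:p H, 5 das L, 6 fu: H.
Parse right to left (heavy = foot alone; LL = one foot; stranded L unfooted): ruf (ˈma.pi) (ˈgro:p) das (ˈfu:).
Foot heads: 2, 4, 6.
Primary stress on the leftmost head = syllable 2.
Primary stress: syllable 2 → ruf.ˈma.pi.gro:p.das.fu:.

2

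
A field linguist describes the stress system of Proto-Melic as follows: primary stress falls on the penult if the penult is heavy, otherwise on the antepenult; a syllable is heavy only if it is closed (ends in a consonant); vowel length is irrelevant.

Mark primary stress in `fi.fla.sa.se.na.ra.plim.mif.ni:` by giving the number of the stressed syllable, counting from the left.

Weights: 7 plim H, 8 mif H, 9 ni: L.
The penult (syllable 8, mif) is heavy, so it takes stress.
Primary stress: syllable 8 → fi.fla.sa.se.na.ra.plim.ˈmif.ni:.

8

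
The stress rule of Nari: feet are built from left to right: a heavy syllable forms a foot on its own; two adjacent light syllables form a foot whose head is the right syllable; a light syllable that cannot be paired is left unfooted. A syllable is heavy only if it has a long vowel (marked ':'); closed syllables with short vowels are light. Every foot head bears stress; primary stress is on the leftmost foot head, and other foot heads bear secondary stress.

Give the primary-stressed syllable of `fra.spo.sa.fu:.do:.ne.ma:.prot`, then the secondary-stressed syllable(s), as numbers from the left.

Weights: 1 fra L, 2 spo L, 3 sa L, 4 fu: H, 5 do: H, 6 ne L, 7 ma: H, 8 prot L.
Parse left to right (heavy = foot alone; LL = one foot; stranded L unfooted): (fra.ˈspo) sa (ˈfu:) (ˈdo:) ne (ˈma:) prot.
Foot heads: 2, 4, 5, 7.
Primary stress on the leftmost head = syllable 2.
Secondary stress on 4, 5, 7: fra.ˈspo.sa.ˌfu:.ˌdo:.ne.ˌma:.prot.

primary 2, secondary 4, 5, 7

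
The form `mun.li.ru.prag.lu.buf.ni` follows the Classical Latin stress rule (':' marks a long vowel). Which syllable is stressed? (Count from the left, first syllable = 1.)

6

Classical Latin: stress the penult if heavy (long vowel or closed), else the antepenult.
Weights: 5 lu L, 6 buf H, 7 ni L.
The penult (syllable 6, buf) is heavy, so it takes stress.
Stress on syllable 6: mun.li.ru.prag.lu.ˈbuf.ni.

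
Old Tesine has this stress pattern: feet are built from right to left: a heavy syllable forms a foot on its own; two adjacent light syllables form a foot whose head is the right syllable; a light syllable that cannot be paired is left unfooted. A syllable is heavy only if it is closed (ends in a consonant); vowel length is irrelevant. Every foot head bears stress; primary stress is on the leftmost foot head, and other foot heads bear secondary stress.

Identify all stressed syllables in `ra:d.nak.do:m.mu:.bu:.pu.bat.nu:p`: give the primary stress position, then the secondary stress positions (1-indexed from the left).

primary 1, secondary 2, 3, 6, 7, 8

Weights: 1 ra:d H, 2 nak H, 3 do:m H, 4 mu: L, 5 bu: L, 6 pu L, 7 bat H, 8 nu:p H.
Parse right to left (heavy = foot alone; LL = one foot; stranded L unfooted): (ˈra:d) (ˈnak) (ˈdo:m) mu: (bu:.ˈpu) (ˈbat) (ˈnu:p).
Foot heads: 1, 2, 3, 6, 7, 8.
Primary stress on the leftmost head = syllable 1.
Secondary stress on 2, 3, 6, 7, 8: ˈra:d.ˌnak.ˌdo:m.mu:.bu:.ˌpu.ˌbat.ˌnu:p.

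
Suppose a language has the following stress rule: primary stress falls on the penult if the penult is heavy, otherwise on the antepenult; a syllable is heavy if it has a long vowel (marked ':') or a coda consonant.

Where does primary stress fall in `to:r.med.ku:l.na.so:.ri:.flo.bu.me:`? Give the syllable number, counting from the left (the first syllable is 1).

Weights: 7 flo L, 8 bu L, 9 me: H.
The penult (syllable 8, bu) is light, so stress falls on the antepenult (syllable 7, flo).
Primary stress: syllable 7 → to:r.med.ku:l.na.so:.ri:.ˈflo.bu.me:.

7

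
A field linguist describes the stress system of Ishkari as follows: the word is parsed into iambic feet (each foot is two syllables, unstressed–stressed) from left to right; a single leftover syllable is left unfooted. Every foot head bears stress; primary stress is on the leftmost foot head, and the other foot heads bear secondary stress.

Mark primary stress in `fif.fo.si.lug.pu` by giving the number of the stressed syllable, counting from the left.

2

Parse left to right into iambic (σˈσ) feet: (fif.ˈfo) (si.ˈlug) pu. Syllable 5 is left unfooted.
Foot heads (stressed positions): 2, 4.
End Rule Leftmost: primary stress on the leftmost head = syllable 2.
Primary stress: syllable 2 → fif.ˈfo.si.lug.pu.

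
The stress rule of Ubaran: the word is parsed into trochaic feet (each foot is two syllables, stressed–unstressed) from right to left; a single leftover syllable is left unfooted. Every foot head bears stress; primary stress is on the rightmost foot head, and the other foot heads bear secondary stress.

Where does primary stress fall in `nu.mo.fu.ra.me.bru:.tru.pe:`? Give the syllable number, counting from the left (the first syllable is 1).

7

Parse right to left into trochaic (ˈσσ) feet: (ˈnu.mo) (ˈfu.ra) (ˈme.bru:) (ˈtru.pe:).
Foot heads (stressed positions): 1, 3, 5, 7.
End Rule Rightmost: primary stress on the rightmost head = syllable 7.
Primary stress: syllable 7 → nu.mo.fu.ra.me.bru:.ˈtru.pe:.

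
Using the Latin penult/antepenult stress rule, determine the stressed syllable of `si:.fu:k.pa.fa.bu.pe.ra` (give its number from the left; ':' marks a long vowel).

5

Classical Latin: stress the penult if heavy (long vowel or closed), else the antepenult.
Weights: 5 bu L, 6 pe L, 7 ra L.
The penult (syllable 6, pe) is light, so stress falls on the antepenult (syllable 5, bu).
Stress on syllable 5: si:.fu:k.pa.fa.ˈbu.pe.ra.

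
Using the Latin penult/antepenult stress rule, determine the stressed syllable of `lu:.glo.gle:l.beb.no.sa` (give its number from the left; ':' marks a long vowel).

Classical Latin: stress the penult if heavy (long vowel or closed), else the antepenult.
Weights: 4 beb H, 5 no L, 6 sa L.
The penult (syllable 5, no) is light, so stress falls on the antepenult (syllable 4, beb).
Stress on syllable 4: lu:.glo.gle:l.ˈbeb.no.sa.

4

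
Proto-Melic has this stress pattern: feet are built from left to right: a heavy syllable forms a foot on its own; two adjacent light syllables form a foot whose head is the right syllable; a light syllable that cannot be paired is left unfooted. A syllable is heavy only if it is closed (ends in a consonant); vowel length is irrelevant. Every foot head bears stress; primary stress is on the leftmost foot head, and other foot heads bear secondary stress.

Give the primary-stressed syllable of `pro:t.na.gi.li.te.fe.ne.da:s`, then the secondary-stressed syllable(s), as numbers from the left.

primary 1, secondary 3, 5, 7, 8

Weights: 1 pro:t H, 2 na L, 3 gi L, 4 li L, 5 te L, 6 fe L, 7 ne L, 8 da:s H.
Parse left to right (heavy = foot alone; LL = one foot; stranded L unfooted): (ˈpro:t) (na.ˈgi) (li.ˈte) (fe.ˈne) (ˈda:s).
Foot heads: 1, 3, 5, 7, 8.
Primary stress on the leftmost head = syllable 1.
Secondary stress on 3, 5, 7, 8: ˈpro:t.na.ˌgi.li.ˌte.fe.ˌne.ˌda:s.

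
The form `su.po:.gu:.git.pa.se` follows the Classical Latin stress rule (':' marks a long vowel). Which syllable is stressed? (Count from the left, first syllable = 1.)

Classical Latin: stress the penult if heavy (long vowel or closed), else the antepenult.
Weights: 4 git H, 5 pa L, 6 se L.
The penult (syllable 5, pa) is light, so stress falls on the antepenult (syllable 4, git).
Stress on syllable 4: su.po:.gu:.ˈgit.pa.se.

4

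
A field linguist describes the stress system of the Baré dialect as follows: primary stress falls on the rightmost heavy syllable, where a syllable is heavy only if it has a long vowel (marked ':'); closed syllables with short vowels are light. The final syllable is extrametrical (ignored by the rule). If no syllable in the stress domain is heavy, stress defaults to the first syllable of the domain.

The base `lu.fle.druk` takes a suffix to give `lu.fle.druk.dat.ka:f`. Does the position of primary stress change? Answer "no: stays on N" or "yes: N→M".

Base `lu.fle.druk` (3 syllables):
  The final syllable (3, druk) is extrametrical; the stress domain is syllables 1–2.
  Weights: 1 lu L, 2 fle L.
  No heavy syllable in the domain; default to the first syllable of the domain = syllable 1.
  → primary stress on syllable 1.
Suffixed `lu.fle.druk.dat.ka:f` (5 syllables):
  The final syllable (5, ka:f) is extrametrical; the stress domain is syllables 1–4.
  Weights: 1 lu L, 2 fle L, 3 druk L, 4 dat L.
  No heavy syllable in the domain; default to the first syllable of the domain = syllable 1.
  → primary stress on syllable 1.

no: stays on 1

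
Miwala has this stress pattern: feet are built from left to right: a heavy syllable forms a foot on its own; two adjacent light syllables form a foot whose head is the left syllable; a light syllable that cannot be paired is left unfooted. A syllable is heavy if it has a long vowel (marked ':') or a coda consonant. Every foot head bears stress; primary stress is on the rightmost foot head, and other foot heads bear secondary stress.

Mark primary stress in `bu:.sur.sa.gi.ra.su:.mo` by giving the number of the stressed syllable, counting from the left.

6

Weights: 1 bu: H, 2 sur H, 3 sa L, 4 gi L, 5 ra L, 6 su: H, 7 mo L.
Parse left to right (heavy = foot alone; LL = one foot; stranded L unfooted): (ˈbu:) (ˈsur) (ˈsa.gi) ra (ˈsu:) mo.
Foot heads: 1, 2, 3, 6.
Primary stress on the rightmost head = syllable 6.
Primary stress: syllable 6 → bu:.sur.sa.gi.ra.ˈsu:.mo.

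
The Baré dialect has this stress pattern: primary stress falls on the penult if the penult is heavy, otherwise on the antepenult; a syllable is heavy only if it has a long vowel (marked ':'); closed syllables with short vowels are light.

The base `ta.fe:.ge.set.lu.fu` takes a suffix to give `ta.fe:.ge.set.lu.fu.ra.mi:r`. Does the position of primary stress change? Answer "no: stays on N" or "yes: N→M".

yes: 4→6

Base `ta.fe:.ge.set.lu.fu` (6 syllables):
  Weights: 4 set L, 5 lu L, 6 fu L.
  The penult (syllable 5, lu) is light, so stress falls on the antepenult (syllable 4, set).
  → primary stress on syllable 4.
Suffixed `ta.fe:.ge.set.lu.fu.ra.mi:r` (8 syllables):
  Weights: 6 fu L, 7 ra L, 8 mi:r H.
  The penult (syllable 7, ra) is light, so stress falls on the antepenult (syllable 6, fu).
  → primary stress on syllable 6.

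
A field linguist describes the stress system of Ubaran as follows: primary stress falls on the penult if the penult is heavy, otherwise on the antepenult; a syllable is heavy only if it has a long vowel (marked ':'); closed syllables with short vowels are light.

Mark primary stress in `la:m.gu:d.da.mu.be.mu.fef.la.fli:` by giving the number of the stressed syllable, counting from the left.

7

Weights: 7 fef L, 8 la L, 9 fli: H.
The penult (syllable 8, la) is light, so stress falls on the antepenult (syllable 7, fef).
Primary stress: syllable 7 → la:m.gu:d.da.mu.be.mu.ˈfef.la.fli:.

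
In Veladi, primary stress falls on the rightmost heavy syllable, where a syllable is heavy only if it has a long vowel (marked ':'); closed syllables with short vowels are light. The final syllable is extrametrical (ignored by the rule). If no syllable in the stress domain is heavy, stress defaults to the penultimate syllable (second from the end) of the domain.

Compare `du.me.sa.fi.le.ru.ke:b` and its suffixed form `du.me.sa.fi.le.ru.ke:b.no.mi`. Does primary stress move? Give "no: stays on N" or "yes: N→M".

yes: 5→7

Base `du.me.sa.fi.le.ru.ke:b` (7 syllables):
  The final syllable (7, ke:b) is extrametrical; the stress domain is syllables 1–6.
  Weights: 1 du L, 2 me L, 3 sa L, 4 fi L, 5 le L, 6 ru L.
  No heavy syllable in the domain; default to the penultimate syllable (second from the end) of the domain = syllable 5.
  → primary stress on syllable 5.
Suffixed `du.me.sa.fi.le.ru.ke:b.no.mi` (9 syllables):
  The final syllable (9, mi) is extrametrical; the stress domain is syllables 1–8.
  Weights: 1 du L, 2 me L, 3 sa L, 4 fi L, 5 le L, 6 ru L, 7 ke:b H, 8 no L.
  Heavy syllables in the domain: 7. The rightmost is syllable 7 (ke:b).
  → primary stress on syllable 7.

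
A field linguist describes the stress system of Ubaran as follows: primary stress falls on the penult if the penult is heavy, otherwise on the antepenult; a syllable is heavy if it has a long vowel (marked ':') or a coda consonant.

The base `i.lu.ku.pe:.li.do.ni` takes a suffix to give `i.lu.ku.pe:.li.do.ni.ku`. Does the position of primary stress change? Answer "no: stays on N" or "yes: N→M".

Base `i.lu.ku.pe:.li.do.ni` (7 syllables):
  Weights: 5 li L, 6 do L, 7 ni L.
  The penult (syllable 6, do) is light, so stress falls on the antepenult (syllable 5, li).
  → primary stress on syllable 5.
Suffixed `i.lu.ku.pe:.li.do.ni.ku` (8 syllables):
  Weights: 6 do L, 7 ni L, 8 ku L.
  The penult (syllable 7, ni) is light, so stress falls on the antepenult (syllable 6, do).
  → primary stress on syllable 6.

yes: 5→6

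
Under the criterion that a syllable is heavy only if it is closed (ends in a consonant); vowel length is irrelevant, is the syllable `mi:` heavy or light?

light

`mi:`: long vowel, open (no coda). Open (no coda) → light.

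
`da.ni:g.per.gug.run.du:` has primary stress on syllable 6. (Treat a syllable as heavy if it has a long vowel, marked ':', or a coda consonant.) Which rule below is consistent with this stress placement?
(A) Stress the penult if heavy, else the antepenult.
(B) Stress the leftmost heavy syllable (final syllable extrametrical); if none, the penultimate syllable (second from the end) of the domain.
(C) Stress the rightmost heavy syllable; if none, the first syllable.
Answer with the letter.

Rule A → syllable 5 (observed: 6).
Rule B → syllable 2 (observed: 6).
Rule C → syllable 6 ✓.

C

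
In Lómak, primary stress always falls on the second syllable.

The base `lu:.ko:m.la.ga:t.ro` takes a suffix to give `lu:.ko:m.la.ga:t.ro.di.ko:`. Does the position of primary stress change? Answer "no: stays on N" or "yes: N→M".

Base `lu:.ko:m.la.ga:t.ro` (5 syllables):
  The word has 5 syllables; the second syllable is syllable 2 (ko:m).
  → primary stress on syllable 2.
Suffixed `lu:.ko:m.la.ga:t.ro.di.ko:` (7 syllables):
  The word has 7 syllables; the second syllable is syllable 2 (ko:m).
  → primary stress on syllable 2.

no: stays on 2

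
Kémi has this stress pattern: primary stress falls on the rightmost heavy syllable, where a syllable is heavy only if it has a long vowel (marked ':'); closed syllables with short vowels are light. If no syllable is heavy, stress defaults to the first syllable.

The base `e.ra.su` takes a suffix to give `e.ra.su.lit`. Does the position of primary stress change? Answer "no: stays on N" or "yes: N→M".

no: stays on 1

Base `e.ra.su` (3 syllables):
  Weights: 1 e L, 2 ra L, 3 su L.
  No heavy syllable in the domain; default to the first syllable = syllable 1.
  → primary stress on syllable 1.
Suffixed `e.ra.su.lit` (4 syllables):
  Weights: 1 e L, 2 ra L, 3 su L, 4 lit L.
  No heavy syllable in the domain; default to the first syllable = syllable 1.
  → primary stress on syllable 1.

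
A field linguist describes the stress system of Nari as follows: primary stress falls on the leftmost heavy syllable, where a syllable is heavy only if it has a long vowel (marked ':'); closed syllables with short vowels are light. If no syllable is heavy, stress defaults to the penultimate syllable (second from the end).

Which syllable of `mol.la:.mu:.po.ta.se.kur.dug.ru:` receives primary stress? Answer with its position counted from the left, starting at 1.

Weights: 1 mol L, 2 la: H, 3 mu: H, 4 po L, 5 ta L, 6 se L, 7 kur L, 8 dug L, 9 ru: H.
Heavy syllables in the domain: 2, 3, 9. The leftmost is syllable 2 (la:).
Primary stress: syllable 2 → mol.ˈla:.mu:.po.ta.se.kur.dug.ru:.

2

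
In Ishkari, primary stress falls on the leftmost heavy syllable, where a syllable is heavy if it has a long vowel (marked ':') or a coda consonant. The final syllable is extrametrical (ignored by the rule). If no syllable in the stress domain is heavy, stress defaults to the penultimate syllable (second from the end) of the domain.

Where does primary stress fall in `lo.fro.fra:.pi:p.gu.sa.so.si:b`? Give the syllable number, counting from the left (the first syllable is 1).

The final syllable (8, si:b) is extrametrical; the stress domain is syllables 1–7.
Weights: 1 lo L, 2 fro L, 3 fra: H, 4 pi:p H, 5 gu L, 6 sa L, 7 so L.
Heavy syllables in the domain: 3, 4. The leftmost is syllable 3 (fra:).
Primary stress: syllable 3 → lo.fro.ˈfra:.pi:p.gu.sa.so.si:b.

3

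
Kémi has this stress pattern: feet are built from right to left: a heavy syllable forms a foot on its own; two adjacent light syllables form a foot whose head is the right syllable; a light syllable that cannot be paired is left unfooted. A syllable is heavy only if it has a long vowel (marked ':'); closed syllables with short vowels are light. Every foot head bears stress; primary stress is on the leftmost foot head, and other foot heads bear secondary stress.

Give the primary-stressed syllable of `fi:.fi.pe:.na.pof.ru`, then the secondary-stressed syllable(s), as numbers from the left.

Weights: 1 fi: H, 2 fi L, 3 pe: H, 4 na L, 5 pof L, 6 ru L.
Parse right to left (heavy = foot alone; LL = one foot; stranded L unfooted): (ˈfi:) fi (ˈpe:) na (pof.ˈru).
Foot heads: 1, 3, 6.
Primary stress on the leftmost head = syllable 1.
Secondary stress on 3, 6: ˈfi:.fi.ˌpe:.na.pof.ˌru.

primary 1, secondary 3, 6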